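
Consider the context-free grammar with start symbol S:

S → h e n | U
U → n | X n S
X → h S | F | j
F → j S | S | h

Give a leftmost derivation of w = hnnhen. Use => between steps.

S => U => XnS => hSnS => hUnS => hnnS => hnnhen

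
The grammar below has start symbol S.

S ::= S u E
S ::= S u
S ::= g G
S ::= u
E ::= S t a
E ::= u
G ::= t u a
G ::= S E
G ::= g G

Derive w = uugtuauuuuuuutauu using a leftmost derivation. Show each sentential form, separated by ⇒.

S ⇒ SuE   [S ::= S u E]
SuE ⇒ SuEuE   [S ::= S u E]
SuEuE ⇒ uuEuE   [S ::= u]
uuEuE ⇒ uuStauE   [E ::= S t a]
uuStauE ⇒ uuSutauE   [S ::= S u]
uuSutauE ⇒ uuSuEutauE   [S ::= S u E]
uuSuEutauE ⇒ uuSuEuEutauE   [S ::= S u E]
uuSuEuEutauE ⇒ uuSuEuEuEutauE   [S ::= S u E]
uuSuEuEuEutauE ⇒ uugGuEuEuEutauE   [S ::= g G]
uugGuEuEuEutauE ⇒ uugtuauEuEuEutauE   [G ::= t u a]
uugtuauEuEuEutauE ⇒ uugtuauuuEuEutauE   [E ::= u]
uugtuauuuEuEutauE ⇒ uugtuauuuuuEutauE   [E ::= u]
uugtuauuuuuEutauE ⇒ uugtuauuuuuuutauE   [E ::= u]
uugtuauuuuuuutauE ⇒ uugtuauuuuuuutauu   [E ::= u]

S ⇒ SuE ⇒ SuEuE ⇒ uuEuE ⇒ uuStauE ⇒ uuSutauE ⇒ uuSuEutauE ⇒ uuSuEuEutauE ⇒ uuSuEuEuEutauE ⇒ uugGuEuEuEutauE ⇒ uugtuauEuEuEutauE ⇒ uugtuauuuEuEutauE ⇒ uugtuauuuuuEutauE ⇒ uugtuauuuuuuutauE ⇒ uugtuauuuuuuutauu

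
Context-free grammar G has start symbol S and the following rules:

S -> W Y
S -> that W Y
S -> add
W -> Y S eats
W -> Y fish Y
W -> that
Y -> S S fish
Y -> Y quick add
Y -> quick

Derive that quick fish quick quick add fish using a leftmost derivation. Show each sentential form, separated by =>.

S => W Y => that Y => that S S fish => that W Y S fish => that Y fish Y Y S fish => that quick fish Y Y S fish => that quick fish quick Y S fish => that quick fish quick quick S fish => that quick fish quick quick add fish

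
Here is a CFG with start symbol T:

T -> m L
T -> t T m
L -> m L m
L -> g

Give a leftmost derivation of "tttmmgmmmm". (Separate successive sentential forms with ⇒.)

T⇒tTm⇒ttTmm⇒tttTmmm⇒tttmLmmm⇒tttmmLmmmm⇒tttmmgmmmm

T ⇒ tTm   [T -> t T m]
tTm ⇒ ttTmm   [T -> t T m]
ttTmm ⇒ tttTmmm   [T -> t T m]
tttTmmm ⇒ tttmLmmm   [T -> m L]
tttmLmmm ⇒ tttmmLmmmm   [L -> m L m]
tttmmLmmmm ⇒ tttmmgmmmm   [L -> g]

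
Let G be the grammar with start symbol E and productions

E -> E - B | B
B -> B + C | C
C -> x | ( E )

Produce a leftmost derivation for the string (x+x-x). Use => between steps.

E => B   [E -> B]
B => C   [B -> C]
C => (E)   [C -> ( E )]
(E) => (E-B)   [E -> E - B]
(E-B) => (B-B)   [E -> B]
(B-B) => (B+C-B)   [B -> B + C]
(B+C-B) => (C+C-B)   [B -> C]
(C+C-B) => (x+C-B)   [C -> x]
(x+C-B) => (x+x-B)   [C -> x]
(x+x-B) => (x+x-C)   [B -> C]
(x+x-C) => (x+x-x)   [C -> x]

E => B => C => (E) => (E-B) => (B-B) => (B+C-B) => (C+C-B) => (x+C-B) => (x+x-B) => (x+x-C) => (x+x-x)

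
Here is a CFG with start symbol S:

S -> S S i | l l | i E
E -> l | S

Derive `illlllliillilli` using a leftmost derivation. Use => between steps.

S => iE   [S -> i E]
iE => iS   [E -> S]
iS => iSSi   [S -> S S i]
iSSi => iSSiSi   [S -> S S i]
iSSiSi => iSSiSiSi   [S -> S S i]
iSSiSiSi => illSiSiSi   [S -> l l]
illSiSiSi => illSSiiSiSi   [S -> S S i]
illSSiiSiSi => illllSiiSiSi   [S -> l l]
illllSiiSiSi => illlllliiSiSi   [S -> l l]
illlllliiSiSi => illlllliilliSi   [S -> l l]
illlllliilliSi => illlllliillilli   [S -> l l]

S=>iE=>iS=>iSSi=>iSSiSi=>iSSiSiSi=>illSiSiSi=>illSSiiSiSi=>illllSiiSiSi=>illlllliiSiSi=>illlllliilliSi=>illlllliillilli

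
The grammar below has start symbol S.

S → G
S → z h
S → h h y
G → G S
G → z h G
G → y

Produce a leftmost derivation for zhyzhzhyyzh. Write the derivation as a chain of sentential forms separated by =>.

S=>G=>GS=>zhGS=>zhGSS=>zhySS=>zhyzhS=>zhyzhG=>zhyzhGS=>zhyzhzhGS=>zhyzhzhyS=>zhyzhzhyG=>zhyzhzhyGS=>zhyzhzhyyS=>zhyzhzhyyzh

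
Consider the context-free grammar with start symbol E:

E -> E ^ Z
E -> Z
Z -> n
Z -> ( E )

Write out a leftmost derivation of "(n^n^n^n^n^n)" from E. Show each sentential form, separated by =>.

E=>Z=>(E)=>(E^Z)=>(E^Z^Z)=>(E^Z^Z^Z)=>(E^Z^Z^Z^Z)=>(E^Z^Z^Z^Z^Z)=>(Z^Z^Z^Z^Z^Z)=>(n^Z^Z^Z^Z^Z)=>(n^n^Z^Z^Z^Z)=>(n^n^n^Z^Z^Z)=>(n^n^n^n^Z^Z)=>(n^n^n^n^n^Z)=>(n^n^n^n^n^n)

E => Z   [E -> Z]
Z => (E)   [Z -> ( E )]
(E) => (E^Z)   [E -> E ^ Z]
(E^Z) => (E^Z^Z)   [E -> E ^ Z]
(E^Z^Z) => (E^Z^Z^Z)   [E -> E ^ Z]
(E^Z^Z^Z) => (E^Z^Z^Z^Z)   [E -> E ^ Z]
(E^Z^Z^Z^Z) => (E^Z^Z^Z^Z^Z)   [E -> E ^ Z]
(E^Z^Z^Z^Z^Z) => (Z^Z^Z^Z^Z^Z)   [E -> Z]
(Z^Z^Z^Z^Z^Z) => (n^Z^Z^Z^Z^Z)   [Z -> n]
(n^Z^Z^Z^Z^Z) => (n^n^Z^Z^Z^Z)   [Z -> n]
(n^n^Z^Z^Z^Z) => (n^n^n^Z^Z^Z)   [Z -> n]
(n^n^n^Z^Z^Z) => (n^n^n^n^Z^Z)   [Z -> n]
(n^n^n^n^Z^Z) => (n^n^n^n^n^Z)   [Z -> n]
(n^n^n^n^n^Z) => (n^n^n^n^n^n)   [Z -> n]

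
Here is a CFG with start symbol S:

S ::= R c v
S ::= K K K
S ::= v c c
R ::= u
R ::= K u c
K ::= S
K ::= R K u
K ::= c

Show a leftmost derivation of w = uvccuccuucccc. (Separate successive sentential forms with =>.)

S => KKK => SKK => KKKKK => RKuKKKK => uKuKKKK => uRKuuKKKK => uKucKuuKKKK => uSucKuuKKKK => uvccucKuuKKKK => uvccuccuuKKKK => uvccuccuucKKK => uvccuccuuccKK => uvccuccuucccK => uvccuccuucccc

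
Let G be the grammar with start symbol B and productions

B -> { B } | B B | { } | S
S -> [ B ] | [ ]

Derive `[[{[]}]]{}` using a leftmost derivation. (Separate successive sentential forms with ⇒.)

B ⇒ BB ⇒ SB ⇒ [B]B ⇒ [S]B ⇒ [[B]]B ⇒ [[{B}]]B ⇒ [[{S}]]B ⇒ [[{[]}]]B ⇒ [[{[]}]]{}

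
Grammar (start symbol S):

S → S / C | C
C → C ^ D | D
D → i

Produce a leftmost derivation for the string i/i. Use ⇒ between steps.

S ⇒ S/C ⇒ C/C ⇒ D/C ⇒ i/C ⇒ i/D ⇒ i/i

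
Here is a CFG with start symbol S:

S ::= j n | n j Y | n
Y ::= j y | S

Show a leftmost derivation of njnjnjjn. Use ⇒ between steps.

S⇒njY⇒njS⇒njnjY⇒njnjS⇒njnjnjY⇒njnjnjS⇒njnjnjjn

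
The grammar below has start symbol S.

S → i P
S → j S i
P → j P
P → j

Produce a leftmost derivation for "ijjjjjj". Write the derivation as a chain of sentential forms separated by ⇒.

S ⇒ iP   [S → i P]
iP ⇒ ijP   [P → j P]
ijP ⇒ ijjP   [P → j P]
ijjP ⇒ ijjjP   [P → j P]
ijjjP ⇒ ijjjjP   [P → j P]
ijjjjP ⇒ ijjjjjP   [P → j P]
ijjjjjP ⇒ ijjjjjj   [P → j]

S ⇒ iP ⇒ ijP ⇒ ijjP ⇒ ijjjP ⇒ ijjjjP ⇒ ijjjjjP ⇒ ijjjjjj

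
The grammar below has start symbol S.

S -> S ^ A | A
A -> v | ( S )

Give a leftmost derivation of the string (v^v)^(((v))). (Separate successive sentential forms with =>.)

S => S^A   [S -> S ^ A]
S^A => A^A   [S -> A]
A^A => (S)^A   [A -> ( S )]
(S)^A => (S^A)^A   [S -> S ^ A]
(S^A)^A => (A^A)^A   [S -> A]
(A^A)^A => (v^A)^A   [A -> v]
(v^A)^A => (v^v)^A   [A -> v]
(v^v)^A => (v^v)^(S)   [A -> ( S )]
(v^v)^(S) => (v^v)^(A)   [S -> A]
(v^v)^(A) => (v^v)^((S))   [A -> ( S )]
(v^v)^((S)) => (v^v)^((A))   [S -> A]
(v^v)^((A)) => (v^v)^(((S)))   [A -> ( S )]
(v^v)^(((S))) => (v^v)^(((A)))   [S -> A]
(v^v)^(((A))) => (v^v)^(((v)))   [A -> v]

S => S^A => A^A => (S)^A => (S^A)^A => (A^A)^A => (v^A)^A => (v^v)^A => (v^v)^(S) => (v^v)^(A) => (v^v)^((S)) => (v^v)^((A)) => (v^v)^(((S))) => (v^v)^(((A))) => (v^v)^(((v)))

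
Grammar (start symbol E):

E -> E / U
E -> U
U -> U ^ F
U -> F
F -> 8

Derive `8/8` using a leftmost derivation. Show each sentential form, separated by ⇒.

E ⇒ E/U   [E -> E / U]
E/U ⇒ U/U   [E -> U]
U/U ⇒ F/U   [U -> F]
F/U ⇒ 8/U   [F -> 8]
8/U ⇒ 8/F   [U -> F]
8/F ⇒ 8/8   [F -> 8]

E⇒E/U⇒U/U⇒F/U⇒8/U⇒8/F⇒8/8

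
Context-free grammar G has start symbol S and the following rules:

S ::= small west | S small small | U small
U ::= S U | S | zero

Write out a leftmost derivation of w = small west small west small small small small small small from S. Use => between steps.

S => U small   [S ::= U small]
U small => S small   [U ::= S]
S small => S small small small   [S ::= S small small]
S small small small => S small small small small small   [S ::= S small small]
S small small small small small => U small small small small small small   [S ::= U small]
U small small small small small small => S U small small small small small small   [U ::= S U]
S U small small small small small small => small west U small small small small small small   [S ::= small west]
small west U small small small small small small => small west S small small small small small small   [U ::= S]
small west S small small small small small small => small west small west small small small small small small   [S ::= small west]

S => U small => S small => S small small small => S small small small small small => U small small small small small small => S U small small small small small small => small west U small small small small small small => small west S small small small small small small => small west small west small small small small small small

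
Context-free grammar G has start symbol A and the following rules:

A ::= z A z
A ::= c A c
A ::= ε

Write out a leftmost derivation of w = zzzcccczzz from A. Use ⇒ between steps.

A ⇒ zAz   [A ::= z A z]
zAz ⇒ zzAzz   [A ::= z A z]
zzAzz ⇒ zzzAzzz   [A ::= z A z]
zzzAzzz ⇒ zzzcAczzz   [A ::= c A c]
zzzcAczzz ⇒ zzzccAcczzz   [A ::= c A c]
zzzccAcczzz ⇒ zzzcccczzz   [A ::= ε]

A ⇒ zAz ⇒ zzAzz ⇒ zzzAzzz ⇒ zzzcAczzz ⇒ zzzccAcczzz ⇒ zzzcccczzz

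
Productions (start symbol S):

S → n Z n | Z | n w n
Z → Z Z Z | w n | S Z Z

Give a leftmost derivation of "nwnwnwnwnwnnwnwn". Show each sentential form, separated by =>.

S=>Z=>SZZ=>nZnZZ=>nZZZnZZ=>nZZZZZnZZ=>nwnZZZZnZZ=>nwnwnZZZnZZ=>nwnwnwnZZnZZ=>nwnwnwnwnZnZZ=>nwnwnwnwnwnnZZ=>nwnwnwnwnwnnwnZ=>nwnwnwnwnwnnwnwn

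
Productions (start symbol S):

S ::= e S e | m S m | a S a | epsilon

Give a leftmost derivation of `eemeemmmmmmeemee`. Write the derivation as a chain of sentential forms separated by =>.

S => eSe   [S ::= e S e]
eSe => eeSee   [S ::= e S e]
eeSee => eemSmee   [S ::= m S m]
eemSmee => eemeSemee   [S ::= e S e]
eemeSemee => eemeeSeemee   [S ::= e S e]
eemeeSeemee => eemeemSmeemee   [S ::= m S m]
eemeemSmeemee => eemeemmSmmeemee   [S ::= m S m]
eemeemmSmmeemee => eemeemmmSmmmeemee   [S ::= m S m]
eemeemmmSmmmeemee => eemeemmmmmmeemee   [S ::= epsilon]

S=>eSe=>eeSee=>eemSmee=>eemeSemee=>eemeeSeemee=>eemeemSmeemee=>eemeemmSmmeemee=>eemeemmmSmmmeemee=>eemeemmmmmmeemee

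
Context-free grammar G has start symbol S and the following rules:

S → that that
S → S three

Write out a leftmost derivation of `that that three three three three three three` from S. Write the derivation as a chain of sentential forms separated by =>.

S => S three => S three three => S three three three => S three three three three => S three three three three three => S three three three three three three => that that three three three three three three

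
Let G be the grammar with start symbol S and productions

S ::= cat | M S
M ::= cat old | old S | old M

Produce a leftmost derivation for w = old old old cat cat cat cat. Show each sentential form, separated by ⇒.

S ⇒ M S   [S ::= M S]
M S ⇒ old S S   [M ::= old S]
old S S ⇒ old M S S   [S ::= M S]
old M S S ⇒ old old S S S   [M ::= old S]
old old S S S ⇒ old old M S S S   [S ::= M S]
old old M S S S ⇒ old old old S S S S   [M ::= old S]
old old old S S S S ⇒ old old old cat S S S   [S ::= cat]
old old old cat S S S ⇒ old old old cat cat S S   [S ::= cat]
old old old cat cat S S ⇒ old old old cat cat cat S   [S ::= cat]
old old old cat cat cat S ⇒ old old old cat cat cat cat   [S ::= cat]

S ⇒ M S ⇒ old S S ⇒ old M S S ⇒ old old S S S ⇒ old old M S S S ⇒ old old old S S S S ⇒ old old old cat S S S ⇒ old old old cat cat S S ⇒ old old old cat cat cat S ⇒ old old old cat cat cat cat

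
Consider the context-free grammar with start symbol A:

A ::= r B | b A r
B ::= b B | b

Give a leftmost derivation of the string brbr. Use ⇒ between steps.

A ⇒ bAr ⇒ brBr ⇒ brbr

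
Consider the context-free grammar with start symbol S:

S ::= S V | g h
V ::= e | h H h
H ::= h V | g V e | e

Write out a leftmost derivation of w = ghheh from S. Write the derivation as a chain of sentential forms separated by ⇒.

S ⇒ SV ⇒ ghV ⇒ ghhHh ⇒ ghheh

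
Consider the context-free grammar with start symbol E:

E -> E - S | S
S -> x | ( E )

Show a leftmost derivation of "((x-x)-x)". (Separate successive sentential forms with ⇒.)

E ⇒ S   [E -> S]
S ⇒ (E)   [S -> ( E )]
(E) ⇒ (E-S)   [E -> E - S]
(E-S) ⇒ (S-S)   [E -> S]
(S-S) ⇒ ((E)-S)   [S -> ( E )]
((E)-S) ⇒ ((E-S)-S)   [E -> E - S]
((E-S)-S) ⇒ ((S-S)-S)   [E -> S]
((S-S)-S) ⇒ ((x-S)-S)   [S -> x]
((x-S)-S) ⇒ ((x-x)-S)   [S -> x]
((x-x)-S) ⇒ ((x-x)-x)   [S -> x]

E ⇒ S ⇒ (E) ⇒ (E-S) ⇒ (S-S) ⇒ ((E)-S) ⇒ ((E-S)-S) ⇒ ((S-S)-S) ⇒ ((x-S)-S) ⇒ ((x-x)-S) ⇒ ((x-x)-x)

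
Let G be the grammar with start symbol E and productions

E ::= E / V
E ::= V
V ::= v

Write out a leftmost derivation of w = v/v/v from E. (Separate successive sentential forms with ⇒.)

E ⇒ E/V ⇒ E/V/V ⇒ V/V/V ⇒ v/V/V ⇒ v/v/V ⇒ v/v/v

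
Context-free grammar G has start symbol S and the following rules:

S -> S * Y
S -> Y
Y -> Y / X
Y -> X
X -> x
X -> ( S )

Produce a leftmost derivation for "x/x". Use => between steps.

S => Y   [S -> Y]
Y => Y/X   [Y -> Y / X]
Y/X => X/X   [Y -> X]
X/X => x/X   [X -> x]
x/X => x/x   [X -> x]

S => Y => Y/X => X/X => x/X => x/x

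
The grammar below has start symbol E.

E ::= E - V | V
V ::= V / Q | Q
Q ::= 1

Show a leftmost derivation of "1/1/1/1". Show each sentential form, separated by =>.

E=>V=>V/Q=>V/Q/Q=>V/Q/Q/Q=>Q/Q/Q/Q=>1/Q/Q/Q=>1/1/Q/Q=>1/1/1/Q=>1/1/1/1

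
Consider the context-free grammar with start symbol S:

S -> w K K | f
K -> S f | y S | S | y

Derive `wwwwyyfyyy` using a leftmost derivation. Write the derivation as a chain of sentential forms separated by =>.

S => wKK => wSK => wwKKK => wwSKK => wwwKKKK => wwwSfKKK => wwwwKKfKKK => wwwwyKfKKK => wwwwyyfKKK => wwwwyyfyKK => wwwwyyfyyK => wwwwyyfyyy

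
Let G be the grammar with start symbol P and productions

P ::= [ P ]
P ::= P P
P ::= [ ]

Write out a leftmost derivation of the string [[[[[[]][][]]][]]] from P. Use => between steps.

P=>[P]=>[[P]]=>[[PP]]=>[[[P]P]]=>[[[[P]]P]]=>[[[[PP]]P]]=>[[[[PPP]]P]]=>[[[[[P]PP]]P]]=>[[[[[[]]PP]]P]]=>[[[[[[]][]P]]P]]=>[[[[[[]][][]]]P]]=>[[[[[[]][][]]][]]]

P => [P]   [P ::= [ P ]]
[P] => [[P]]   [P ::= [ P ]]
[[P]] => [[PP]]   [P ::= P P]
[[PP]] => [[[P]P]]   [P ::= [ P ]]
[[[P]P]] => [[[[P]]P]]   [P ::= [ P ]]
[[[[P]]P]] => [[[[PP]]P]]   [P ::= P P]
[[[[PP]]P]] => [[[[PPP]]P]]   [P ::= P P]
[[[[PPP]]P]] => [[[[[P]PP]]P]]   [P ::= [ P ]]
[[[[[P]PP]]P]] => [[[[[[]]PP]]P]]   [P ::= [ ]]
[[[[[[]]PP]]P]] => [[[[[[]][]P]]P]]   [P ::= [ ]]
[[[[[[]][]P]]P]] => [[[[[[]][][]]]P]]   [P ::= [ ]]
[[[[[[]][][]]]P]] => [[[[[[]][][]]][]]]   [P ::= [ ]]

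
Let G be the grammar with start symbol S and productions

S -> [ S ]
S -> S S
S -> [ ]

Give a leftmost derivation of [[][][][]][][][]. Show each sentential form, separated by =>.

S => SS => SSS => SSSS => [S]SSS => [SS]SSS => [SSS]SSS => [[]SS]SSS => [[]SSS]SSS => [[][]SS]SSS => [[][][]S]SSS => [[][][][]]SSS => [[][][][]][]SS => [[][][][]][][]S => [[][][][]][][][]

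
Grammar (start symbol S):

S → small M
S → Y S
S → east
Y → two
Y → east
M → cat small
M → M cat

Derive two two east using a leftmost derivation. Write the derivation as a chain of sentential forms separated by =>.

S => Y S => two S => two Y S => two two S => two two east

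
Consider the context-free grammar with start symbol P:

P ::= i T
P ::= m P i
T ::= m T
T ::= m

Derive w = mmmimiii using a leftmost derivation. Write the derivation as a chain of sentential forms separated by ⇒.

P⇒mPi⇒mmPii⇒mmmPiii⇒mmmiTiii⇒mmmimiii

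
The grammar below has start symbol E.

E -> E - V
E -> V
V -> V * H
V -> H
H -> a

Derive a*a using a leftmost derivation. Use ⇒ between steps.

E ⇒ V ⇒ V*H ⇒ H*H ⇒ a*H ⇒ a*a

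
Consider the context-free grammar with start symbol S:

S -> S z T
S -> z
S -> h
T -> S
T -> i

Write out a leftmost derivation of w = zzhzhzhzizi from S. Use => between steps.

S => SzT => SzTzT => SzTzTzT => SzTzTzTzT => zzTzTzTzT => zzSzTzTzT => zzSzTzTzTzT => zzhzTzTzTzT => zzhzSzTzTzT => zzhzhzTzTzT => zzhzhzSzTzT => zzhzhzhzTzT => zzhzhzhzizT => zzhzhzhzizi

S => SzT   [S -> S z T]
SzT => SzTzT   [S -> S z T]
SzTzT => SzTzTzT   [S -> S z T]
SzTzTzT => SzTzTzTzT   [S -> S z T]
SzTzTzTzT => zzTzTzTzT   [S -> z]
zzTzTzTzT => zzSzTzTzT   [T -> S]
zzSzTzTzT => zzSzTzTzTzT   [S -> S z T]
zzSzTzTzTzT => zzhzTzTzTzT   [S -> h]
zzhzTzTzTzT => zzhzSzTzTzT   [T -> S]
zzhzSzTzTzT => zzhzhzTzTzT   [S -> h]
zzhzhzTzTzT => zzhzhzSzTzT   [T -> S]
zzhzhzSzTzT => zzhzhzhzTzT   [S -> h]
zzhzhzhzTzT => zzhzhzhzizT   [T -> i]
zzhzhzhzizT => zzhzhzhzizi   [T -> i]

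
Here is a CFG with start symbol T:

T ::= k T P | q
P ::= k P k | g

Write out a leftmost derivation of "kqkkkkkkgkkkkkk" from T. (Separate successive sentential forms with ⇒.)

T ⇒ kTP ⇒ kqP ⇒ kqkPk ⇒ kqkkPkk ⇒ kqkkkPkkk ⇒ kqkkkkPkkkk ⇒ kqkkkkkPkkkkk ⇒ kqkkkkkkPkkkkkk ⇒ kqkkkkkkgkkkkkk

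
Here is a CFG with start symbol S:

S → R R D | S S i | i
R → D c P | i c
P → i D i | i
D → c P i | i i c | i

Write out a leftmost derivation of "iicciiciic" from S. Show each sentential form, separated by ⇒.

S ⇒ RRD ⇒ DcPRD ⇒ iiccPRD ⇒ iicciRD ⇒ iicciicD ⇒ iicciiciic

S ⇒ RRD   [S → R R D]
RRD ⇒ DcPRD   [R → D c P]
DcPRD ⇒ iiccPRD   [D → i i c]
iiccPRD ⇒ iicciRD   [P → i]
iicciRD ⇒ iicciicD   [R → i c]
iicciicD ⇒ iicciiciic   [D → i i c]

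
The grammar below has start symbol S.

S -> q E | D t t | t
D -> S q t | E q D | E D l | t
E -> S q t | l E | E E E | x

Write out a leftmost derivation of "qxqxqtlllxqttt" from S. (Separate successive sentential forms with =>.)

S=>Dtt=>Sqttt=>qEqttt=>qEEEqttt=>qxEEqttt=>qxSqtEqttt=>qxqEqtEqttt=>qxqxqtEqttt=>qxqxqtlEqttt=>qxqxqtllEqttt=>qxqxqtlllEqttt=>qxqxqtlllxqttt

S => Dtt   [S -> D t t]
Dtt => Sqttt   [D -> S q t]
Sqttt => qEqttt   [S -> q E]
qEqttt => qEEEqttt   [E -> E E E]
qEEEqttt => qxEEqttt   [E -> x]
qxEEqttt => qxSqtEqttt   [E -> S q t]
qxSqtEqttt => qxqEqtEqttt   [S -> q E]
qxqEqtEqttt => qxqxqtEqttt   [E -> x]
qxqxqtEqttt => qxqxqtlEqttt   [E -> l E]
qxqxqtlEqttt => qxqxqtllEqttt   [E -> l E]
qxqxqtllEqttt => qxqxqtlllEqttt   [E -> l E]
qxqxqtlllEqttt => qxqxqtlllxqttt   [E -> x]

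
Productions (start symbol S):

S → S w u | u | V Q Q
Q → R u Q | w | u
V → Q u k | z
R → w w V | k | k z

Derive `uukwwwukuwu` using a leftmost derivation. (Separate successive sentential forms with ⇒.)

S⇒VQQ⇒QukQQ⇒uukQQ⇒uukRuQQ⇒uukwwVuQQ⇒uukwwQukuQQ⇒uukwwwukuQQ⇒uukwwwukuwQ⇒uukwwwukuwu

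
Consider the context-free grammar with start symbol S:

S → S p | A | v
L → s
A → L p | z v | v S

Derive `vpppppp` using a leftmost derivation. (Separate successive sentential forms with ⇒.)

S ⇒ Sp   [S → S p]
Sp ⇒ Spp   [S → S p]
Spp ⇒ Sppp   [S → S p]
Sppp ⇒ Spppp   [S → S p]
Spppp ⇒ Sppppp   [S → S p]
Sppppp ⇒ Spppppp   [S → S p]
Spppppp ⇒ vpppppp   [S → v]

S ⇒ Sp ⇒ Spp ⇒ Sppp ⇒ Spppp ⇒ Sppppp ⇒ Spppppp ⇒ vpppppp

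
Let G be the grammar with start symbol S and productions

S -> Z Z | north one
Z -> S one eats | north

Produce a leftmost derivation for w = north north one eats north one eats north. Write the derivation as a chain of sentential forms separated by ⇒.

S ⇒ Z Z   [S -> Z Z]
Z Z ⇒ S one eats Z   [Z -> S one eats]
S one eats Z ⇒ Z Z one eats Z   [S -> Z Z]
Z Z one eats Z ⇒ S one eats Z one eats Z   [Z -> S one eats]
S one eats Z one eats Z ⇒ Z Z one eats Z one eats Z   [S -> Z Z]
Z Z one eats Z one eats Z ⇒ north Z one eats Z one eats Z   [Z -> north]
north Z one eats Z one eats Z ⇒ north north one eats Z one eats Z   [Z -> north]
north north one eats Z one eats Z ⇒ north north one eats north one eats Z   [Z -> north]
north north one eats north one eats Z ⇒ north north one eats north one eats north   [Z -> north]

S ⇒ Z Z ⇒ S one eats Z ⇒ Z Z one eats Z ⇒ S one eats Z one eats Z ⇒ Z Z one eats Z one eats Z ⇒ north Z one eats Z one eats Z ⇒ north north one eats Z one eats Z ⇒ north north one eats north one eats Z ⇒ north north one eats north one eats north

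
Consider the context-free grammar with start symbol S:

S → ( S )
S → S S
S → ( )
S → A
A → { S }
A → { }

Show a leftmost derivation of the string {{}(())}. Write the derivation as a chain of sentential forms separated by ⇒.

S ⇒ A   [S → A]
A ⇒ {S}   [A → { S }]
{S} ⇒ {SS}   [S → S S]
{SS} ⇒ {AS}   [S → A]
{AS} ⇒ {{}S}   [A → { }]
{{}S} ⇒ {{}(S)}   [S → ( S )]
{{}(S)} ⇒ {{}(())}   [S → ( )]

S⇒A⇒{S}⇒{SS}⇒{AS}⇒{{}S}⇒{{}(S)}⇒{{}(())}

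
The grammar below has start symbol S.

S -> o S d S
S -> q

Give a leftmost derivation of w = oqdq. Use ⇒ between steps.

S ⇒ oSdS   [S -> o S d S]
oSdS ⇒ oqdS   [S -> q]
oqdS ⇒ oqdq   [S -> q]

S⇒oSdS⇒oqdS⇒oqdq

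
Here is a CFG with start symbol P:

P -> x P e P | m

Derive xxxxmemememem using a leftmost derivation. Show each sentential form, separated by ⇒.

P⇒xPeP⇒xxPePeP⇒xxxPePePeP⇒xxxxPePePePeP⇒xxxxmePePePeP⇒xxxxmemePePeP⇒xxxxmememePeP⇒xxxxmemememeP⇒xxxxmemememem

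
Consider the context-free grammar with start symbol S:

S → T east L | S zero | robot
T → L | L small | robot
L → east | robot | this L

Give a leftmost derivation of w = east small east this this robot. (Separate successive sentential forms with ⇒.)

S ⇒ T east L   [S → T east L]
T east L ⇒ L small east L   [T → L small]
L small east L ⇒ east small east L   [L → east]
east small east L ⇒ east small east this L   [L → this L]
east small east this L ⇒ east small east this this L   [L → this L]
east small east this this L ⇒ east small east this this robot   [L → robot]

S ⇒ T east L ⇒ L small east L ⇒ east small east L ⇒ east small east this L ⇒ east small east this this L ⇒ east small east this this robot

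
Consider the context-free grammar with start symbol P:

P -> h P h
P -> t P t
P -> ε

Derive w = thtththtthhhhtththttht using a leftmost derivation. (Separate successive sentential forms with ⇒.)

P ⇒ tPt ⇒ thPht ⇒ thtPtht ⇒ thttPttht ⇒ thtthPhttht ⇒ thtthtPthttht ⇒ thtththPhthttht ⇒ thtththtPththttht ⇒ thtththttPtththttht ⇒ thtththtthPhtththttht ⇒ thtththtthhPhhtththttht ⇒ thtththtthhhhtththttht

P ⇒ tPt   [P -> t P t]
tPt ⇒ thPht   [P -> h P h]
thPht ⇒ thtPtht   [P -> t P t]
thtPtht ⇒ thttPttht   [P -> t P t]
thttPttht ⇒ thtthPhttht   [P -> h P h]
thtthPhttht ⇒ thtthtPthttht   [P -> t P t]
thtthtPthttht ⇒ thtththPhthttht   [P -> h P h]
thtththPhthttht ⇒ thtththtPththttht   [P -> t P t]
thtththtPththttht ⇒ thtththttPtththttht   [P -> t P t]
thtththttPtththttht ⇒ thtththtthPhtththttht   [P -> h P h]
thtththtthPhtththttht ⇒ thtththtthhPhhtththttht   [P -> h P h]
thtththtthhPhhtththttht ⇒ thtththtthhhhtththttht   [P -> ε]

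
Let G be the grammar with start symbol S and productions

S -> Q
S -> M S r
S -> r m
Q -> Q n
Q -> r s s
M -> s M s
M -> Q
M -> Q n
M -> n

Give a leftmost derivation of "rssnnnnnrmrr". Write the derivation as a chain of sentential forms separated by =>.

S => MSr => QSr => QnSr => QnnSr => QnnnSr => QnnnnSr => rssnnnnSr => rssnnnnMSrr => rssnnnnnSrr => rssnnnnnrmrr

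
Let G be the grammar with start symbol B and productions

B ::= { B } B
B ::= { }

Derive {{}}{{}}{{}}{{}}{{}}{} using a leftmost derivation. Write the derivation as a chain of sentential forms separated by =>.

B => {B}B => {{}}B => {{}}{B}B => {{}}{{}}B => {{}}{{}}{B}B => {{}}{{}}{{}}B => {{}}{{}}{{}}{B}B => {{}}{{}}{{}}{{}}B => {{}}{{}}{{}}{{}}{B}B => {{}}{{}}{{}}{{}}{{}}B => {{}}{{}}{{}}{{}}{{}}{}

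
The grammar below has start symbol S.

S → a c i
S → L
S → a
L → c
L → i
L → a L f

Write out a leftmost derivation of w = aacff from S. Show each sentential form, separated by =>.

S=>L=>aLf=>aaLff=>aacff

S => L   [S → L]
L => aLf   [L → a L f]
aLf => aaLff   [L → a L f]
aaLff => aacff   [L → c]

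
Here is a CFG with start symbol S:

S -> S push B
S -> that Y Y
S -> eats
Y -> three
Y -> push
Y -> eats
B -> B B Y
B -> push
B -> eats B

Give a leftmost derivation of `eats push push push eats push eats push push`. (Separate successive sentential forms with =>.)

S => S push B   [S -> S push B]
S push B => eats push B   [S -> eats]
eats push B => eats push B B Y   [B -> B B Y]
eats push B B Y => eats push B B Y B Y   [B -> B B Y]
eats push B B Y B Y => eats push B B Y B Y B Y   [B -> B B Y]
eats push B B Y B Y B Y => eats push push B Y B Y B Y   [B -> push]
eats push push B Y B Y B Y => eats push push push Y B Y B Y   [B -> push]
eats push push push Y B Y B Y => eats push push push eats B Y B Y   [Y -> eats]
eats push push push eats B Y B Y => eats push push push eats push Y B Y   [B -> push]
eats push push push eats push Y B Y => eats push push push eats push eats B Y   [Y -> eats]
eats push push push eats push eats B Y => eats push push push eats push eats push Y   [B -> push]
eats push push push eats push eats push Y => eats push push push eats push eats push push   [Y -> push]

S => S push B => eats push B => eats push B B Y => eats push B B Y B Y => eats push B B Y B Y B Y => eats push push B Y B Y B Y => eats push push push Y B Y B Y => eats push push push eats B Y B Y => eats push push push eats push Y B Y => eats push push push eats push eats B Y => eats push push push eats push eats push Y => eats push push push eats push eats push push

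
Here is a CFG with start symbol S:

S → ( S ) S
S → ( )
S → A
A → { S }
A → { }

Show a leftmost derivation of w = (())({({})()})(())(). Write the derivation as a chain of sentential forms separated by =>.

S => (S)S => (())S => (())(S)S => (())(A)S => (())({S})S => (())({(S)S})S => (())({(A)S})S => (())({({})S})S => (())({({})()})S => (())({({})()})(S)S => (())({({})()})(())S => (())({({})()})(())()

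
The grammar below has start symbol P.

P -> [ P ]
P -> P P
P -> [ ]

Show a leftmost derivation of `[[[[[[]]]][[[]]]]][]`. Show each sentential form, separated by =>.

P => PP   [P -> P P]
PP => [P]P   [P -> [ P ]]
[P]P => [[P]]P   [P -> [ P ]]
[[P]]P => [[PP]]P   [P -> P P]
[[PP]]P => [[[P]P]]P   [P -> [ P ]]
[[[P]P]]P => [[[[P]]P]]P   [P -> [ P ]]
[[[[P]]P]]P => [[[[[P]]]P]]P   [P -> [ P ]]
[[[[[P]]]P]]P => [[[[[[]]]]P]]P   [P -> [ ]]
[[[[[[]]]]P]]P => [[[[[[]]]][P]]]P   [P -> [ P ]]
[[[[[[]]]][P]]]P => [[[[[[]]]][[P]]]]P   [P -> [ P ]]
[[[[[[]]]][[P]]]]P => [[[[[[]]]][[[]]]]]P   [P -> [ ]]
[[[[[[]]]][[[]]]]]P => [[[[[[]]]][[[]]]]][]   [P -> [ ]]

P => PP => [P]P => [[P]]P => [[PP]]P => [[[P]P]]P => [[[[P]]P]]P => [[[[[P]]]P]]P => [[[[[[]]]]P]]P => [[[[[[]]]][P]]]P => [[[[[[]]]][[P]]]]P => [[[[[[]]]][[[]]]]]P => [[[[[[]]]][[[]]]]][]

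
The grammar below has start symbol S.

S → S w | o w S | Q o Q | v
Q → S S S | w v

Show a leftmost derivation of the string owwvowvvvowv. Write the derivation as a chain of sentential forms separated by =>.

S=>QoQ=>SSSoQ=>owSSSoQ=>owQoQSSoQ=>owwvoQSSoQ=>owwvowvSSoQ=>owwvowvvSoQ=>owwvowvvvoQ=>owwvowvvvowv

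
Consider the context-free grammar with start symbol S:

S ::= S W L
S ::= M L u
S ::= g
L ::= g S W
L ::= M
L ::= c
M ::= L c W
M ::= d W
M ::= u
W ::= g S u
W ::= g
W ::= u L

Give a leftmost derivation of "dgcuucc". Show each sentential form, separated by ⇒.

S ⇒ SWL ⇒ MLuWL ⇒ dWLuWL ⇒ dgLuWL ⇒ dgcuWL ⇒ dgcuuLL ⇒ dgcuucL ⇒ dgcuucc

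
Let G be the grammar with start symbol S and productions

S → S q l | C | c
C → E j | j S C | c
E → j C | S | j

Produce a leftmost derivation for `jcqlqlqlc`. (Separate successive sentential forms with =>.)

S => C   [S → C]
C => jSC   [C → j S C]
jSC => jSqlC   [S → S q l]
jSqlC => jSqlqlC   [S → S q l]
jSqlqlC => jSqlqlqlC   [S → S q l]
jSqlqlqlC => jcqlqlqlC   [S → c]
jcqlqlqlC => jcqlqlqlc   [C → c]

S => C => jSC => jSqlC => jSqlqlC => jSqlqlqlC => jcqlqlqlC => jcqlqlqlc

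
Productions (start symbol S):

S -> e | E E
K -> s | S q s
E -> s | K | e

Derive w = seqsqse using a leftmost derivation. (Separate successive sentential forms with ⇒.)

S ⇒ EE   [S -> E E]
EE ⇒ KE   [E -> K]
KE ⇒ SqsE   [K -> S q s]
SqsE ⇒ EEqsE   [S -> E E]
EEqsE ⇒ sEqsE   [E -> s]
sEqsE ⇒ sKqsE   [E -> K]
sKqsE ⇒ sSqsqsE   [K -> S q s]
sSqsqsE ⇒ seqsqsE   [S -> e]
seqsqsE ⇒ seqsqse   [E -> e]

S ⇒ EE ⇒ KE ⇒ SqsE ⇒ EEqsE ⇒ sEqsE ⇒ sKqsE ⇒ sSqsqsE ⇒ seqsqsE ⇒ seqsqse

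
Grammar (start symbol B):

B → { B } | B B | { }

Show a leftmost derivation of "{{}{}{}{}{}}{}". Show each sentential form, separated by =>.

B => BB => {B}B => {BB}B => {BBB}B => {BBBB}B => {BBBBB}B => {{}BBBB}B => {{}{}BBB}B => {{}{}{}BB}B => {{}{}{}{}B}B => {{}{}{}{}{}}B => {{}{}{}{}{}}{}

B => BB   [B → B B]
BB => {B}B   [B → { B }]
{B}B => {BB}B   [B → B B]
{BB}B => {BBB}B   [B → B B]
{BBB}B => {BBBB}B   [B → B B]
{BBBB}B => {BBBBB}B   [B → B B]
{BBBBB}B => {{}BBBB}B   [B → { }]
{{}BBBB}B => {{}{}BBB}B   [B → { }]
{{}{}BBB}B => {{}{}{}BB}B   [B → { }]
{{}{}{}BB}B => {{}{}{}{}B}B   [B → { }]
{{}{}{}{}B}B => {{}{}{}{}{}}B   [B → { }]
{{}{}{}{}{}}B => {{}{}{}{}{}}{}   [B → { }]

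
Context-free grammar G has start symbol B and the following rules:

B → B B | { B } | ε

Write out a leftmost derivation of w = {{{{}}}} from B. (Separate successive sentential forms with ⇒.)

B⇒{B}⇒{BB}⇒{BBB}⇒{{B}BB}⇒{{{B}}BB}⇒{{{{B}}}BB}⇒{{{{}}}BB}⇒{{{{}}}B}⇒{{{{}}}}

B ⇒ {B}   [B → { B }]
{B} ⇒ {BB}   [B → B B]
{BB} ⇒ {BBB}   [B → B B]
{BBB} ⇒ {{B}BB}   [B → { B }]
{{B}BB} ⇒ {{{B}}BB}   [B → { B }]
{{{B}}BB} ⇒ {{{{B}}}BB}   [B → { B }]
{{{{B}}}BB} ⇒ {{{{}}}BB}   [B → ε]
{{{{}}}BB} ⇒ {{{{}}}B}   [B → ε]
{{{{}}}B} ⇒ {{{{}}}}   [B → ε]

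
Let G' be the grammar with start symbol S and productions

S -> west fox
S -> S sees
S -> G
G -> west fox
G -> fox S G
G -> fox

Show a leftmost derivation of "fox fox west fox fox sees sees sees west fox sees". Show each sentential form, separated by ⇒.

S ⇒ S sees   [S -> S sees]
S sees ⇒ G sees   [S -> G]
G sees ⇒ fox S G sees   [G -> fox S G]
fox S G sees ⇒ fox S sees G sees   [S -> S sees]
fox S sees G sees ⇒ fox S sees sees G sees   [S -> S sees]
fox S sees sees G sees ⇒ fox S sees sees sees G sees   [S -> S sees]
fox S sees sees sees G sees ⇒ fox G sees sees sees G sees   [S -> G]
fox G sees sees sees G sees ⇒ fox fox S G sees sees sees G sees   [G -> fox S G]
fox fox S G sees sees sees G sees ⇒ fox fox G G sees sees sees G sees   [S -> G]
fox fox G G sees sees sees G sees ⇒ fox fox west fox G sees sees sees G sees   [G -> west fox]
fox fox west fox G sees sees sees G sees ⇒ fox fox west fox fox sees sees sees G sees   [G -> fox]
fox fox west fox fox sees sees sees G sees ⇒ fox fox west fox fox sees sees sees west fox sees   [G -> west fox]

S ⇒ S sees ⇒ G sees ⇒ fox S G sees ⇒ fox S sees G sees ⇒ fox S sees sees G sees ⇒ fox S sees sees sees G sees ⇒ fox G sees sees sees G sees ⇒ fox fox S G sees sees sees G sees ⇒ fox fox G G sees sees sees G sees ⇒ fox fox west fox G sees sees sees G sees ⇒ fox fox west fox fox sees sees sees G sees ⇒ fox fox west fox fox sees sees sees west fox sees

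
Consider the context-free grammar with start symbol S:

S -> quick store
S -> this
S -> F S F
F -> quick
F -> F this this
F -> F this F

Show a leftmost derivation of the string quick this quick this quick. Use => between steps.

S => F S F   [S -> F S F]
F S F => F this F S F   [F -> F this F]
F this F S F => quick this F S F   [F -> quick]
quick this F S F => quick this quick S F   [F -> quick]
quick this quick S F => quick this quick this F   [S -> this]
quick this quick this F => quick this quick this quick   [F -> quick]

S => F S F => F this F S F => quick this F S F => quick this quick S F => quick this quick this F => quick this quick this quick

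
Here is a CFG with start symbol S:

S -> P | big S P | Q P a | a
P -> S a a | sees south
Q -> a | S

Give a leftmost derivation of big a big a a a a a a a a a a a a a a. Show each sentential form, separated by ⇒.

S ⇒ P ⇒ S a a ⇒ big S P a a ⇒ big P P a a ⇒ big S a a P a a ⇒ big Q P a a a P a a ⇒ big a P a a a P a a ⇒ big a S a a a a a P a a ⇒ big a big S P a a a a a P a a ⇒ big a big a P a a a a a P a a ⇒ big a big a S a a a a a a a P a a ⇒ big a big a a a a a a a a a P a a ⇒ big a big a a a a a a a a a S a a a a ⇒ big a big a a a a a a a a a a a a a a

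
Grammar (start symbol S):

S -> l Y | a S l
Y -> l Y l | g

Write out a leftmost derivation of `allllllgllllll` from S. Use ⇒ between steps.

S ⇒ aSl   [S -> a S l]
aSl ⇒ alYl   [S -> l Y]
alYl ⇒ allYll   [Y -> l Y l]
allYll ⇒ alllYlll   [Y -> l Y l]
alllYlll ⇒ allllYllll   [Y -> l Y l]
allllYllll ⇒ alllllYlllll   [Y -> l Y l]
alllllYlllll ⇒ allllllYllllll   [Y -> l Y l]
allllllYllllll ⇒ allllllgllllll   [Y -> g]

S⇒aSl⇒alYl⇒allYll⇒alllYlll⇒allllYllll⇒alllllYlllll⇒allllllYllllll⇒allllllgllllll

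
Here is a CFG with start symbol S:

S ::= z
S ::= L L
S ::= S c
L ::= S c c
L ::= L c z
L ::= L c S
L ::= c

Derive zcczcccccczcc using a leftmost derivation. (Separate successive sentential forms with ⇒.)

S ⇒ Sc ⇒ LLc ⇒ LcSLc ⇒ ScccSLc ⇒ SccccSLc ⇒ LLccccSLc ⇒ SccLccccSLc ⇒ zccLccccSLc ⇒ zccSccccccSLc ⇒ zcczccccccSLc ⇒ zcczcccccczLc ⇒ zcczcccccczcc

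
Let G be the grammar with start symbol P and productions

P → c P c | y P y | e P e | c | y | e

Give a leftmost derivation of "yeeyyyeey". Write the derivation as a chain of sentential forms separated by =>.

P => yPy => yePey => yeePeey => yeeyPyeey => yeeyyyeey

P => yPy   [P → y P y]
yPy => yePey   [P → e P e]
yePey => yeePeey   [P → e P e]
yeePeey => yeeyPyeey   [P → y P y]
yeeyPyeey => yeeyyyeey   [P → y]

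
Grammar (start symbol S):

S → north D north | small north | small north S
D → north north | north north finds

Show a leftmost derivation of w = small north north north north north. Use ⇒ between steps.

S ⇒ small north S ⇒ small north north D north ⇒ small north north north north north

S ⇒ small north S   [S → small north S]
small north S ⇒ small north north D north   [S → north D north]
small north north D north ⇒ small north north north north north   [D → north north]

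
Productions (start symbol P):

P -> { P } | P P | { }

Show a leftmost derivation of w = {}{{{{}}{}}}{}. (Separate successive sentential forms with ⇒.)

P ⇒ PP ⇒ {}P ⇒ {}PP ⇒ {}{P}P ⇒ {}{{P}}P ⇒ {}{{PP}}P ⇒ {}{{{P}P}}P ⇒ {}{{{{}}P}}P ⇒ {}{{{{}}{}}}P ⇒ {}{{{{}}{}}}{}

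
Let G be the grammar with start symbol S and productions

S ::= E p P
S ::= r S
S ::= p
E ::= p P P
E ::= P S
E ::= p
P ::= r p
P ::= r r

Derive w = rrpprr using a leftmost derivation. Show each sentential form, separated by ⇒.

S ⇒ EpP   [S ::= E p P]
EpP ⇒ PSpP   [E ::= P S]
PSpP ⇒ rrSpP   [P ::= r r]
rrSpP ⇒ rrppP   [S ::= p]
rrppP ⇒ rrpprr   [P ::= r r]

S⇒EpP⇒PSpP⇒rrSpP⇒rrppP⇒rrpprr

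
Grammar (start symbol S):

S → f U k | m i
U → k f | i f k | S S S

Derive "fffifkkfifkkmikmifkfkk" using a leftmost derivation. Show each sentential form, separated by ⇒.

S ⇒ fUk ⇒ fSSSk ⇒ ffUkSSk ⇒ ffSSSkSSk ⇒ fffUkSSkSSk ⇒ fffifkkSSkSSk ⇒ fffifkkfUkSkSSk ⇒ fffifkkfifkkSkSSk ⇒ fffifkkfifkkmikSSk ⇒ fffifkkfifkkmikmiSk ⇒ fffifkkfifkkmikmifUkk ⇒ fffifkkfifkkmikmifkfkk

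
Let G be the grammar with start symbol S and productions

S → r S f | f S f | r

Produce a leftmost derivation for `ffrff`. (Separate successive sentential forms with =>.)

S => fSf => ffSff => ffrff

S => fSf   [S → f S f]
fSf => ffSff   [S → f S f]
ffSff => ffrff   [S → r]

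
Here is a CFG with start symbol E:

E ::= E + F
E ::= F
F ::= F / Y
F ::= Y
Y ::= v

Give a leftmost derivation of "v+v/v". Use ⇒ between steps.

E ⇒ E+F   [E ::= E + F]
E+F ⇒ F+F   [E ::= F]
F+F ⇒ Y+F   [F ::= Y]
Y+F ⇒ v+F   [Y ::= v]
v+F ⇒ v+F/Y   [F ::= F / Y]
v+F/Y ⇒ v+Y/Y   [F ::= Y]
v+Y/Y ⇒ v+v/Y   [Y ::= v]
v+v/Y ⇒ v+v/v   [Y ::= v]

E ⇒ E+F ⇒ F+F ⇒ Y+F ⇒ v+F ⇒ v+F/Y ⇒ v+Y/Y ⇒ v+v/Y ⇒ v+v/v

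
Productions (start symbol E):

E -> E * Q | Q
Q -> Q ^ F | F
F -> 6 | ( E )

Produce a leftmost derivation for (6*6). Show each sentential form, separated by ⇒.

E ⇒ Q   [E -> Q]
Q ⇒ F   [Q -> F]
F ⇒ (E)   [F -> ( E )]
(E) ⇒ (E*Q)   [E -> E * Q]
(E*Q) ⇒ (Q*Q)   [E -> Q]
(Q*Q) ⇒ (F*Q)   [Q -> F]
(F*Q) ⇒ (6*Q)   [F -> 6]
(6*Q) ⇒ (6*F)   [Q -> F]
(6*F) ⇒ (6*6)   [F -> 6]

E ⇒ Q ⇒ F ⇒ (E) ⇒ (E*Q) ⇒ (Q*Q) ⇒ (F*Q) ⇒ (6*Q) ⇒ (6*F) ⇒ (6*6)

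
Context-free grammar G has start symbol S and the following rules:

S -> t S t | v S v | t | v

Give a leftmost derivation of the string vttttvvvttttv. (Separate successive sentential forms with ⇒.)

S ⇒ vSv ⇒ vtStv ⇒ vttSttv ⇒ vtttStttv ⇒ vttttSttttv ⇒ vttttvSvttttv ⇒ vttttvvvttttv

S ⇒ vSv   [S -> v S v]
vSv ⇒ vtStv   [S -> t S t]
vtStv ⇒ vttSttv   [S -> t S t]
vttSttv ⇒ vtttStttv   [S -> t S t]
vtttStttv ⇒ vttttSttttv   [S -> t S t]
vttttSttttv ⇒ vttttvSvttttv   [S -> v S v]
vttttvSvttttv ⇒ vttttvvvttttv   [S -> v]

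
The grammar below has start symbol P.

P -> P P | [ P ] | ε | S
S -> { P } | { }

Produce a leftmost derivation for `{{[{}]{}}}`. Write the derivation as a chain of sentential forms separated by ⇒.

P ⇒ S ⇒ {P} ⇒ {S} ⇒ {{P}} ⇒ {{PP}} ⇒ {{[P]P}} ⇒ {{[S]P}} ⇒ {{[{}]P}} ⇒ {{[{}]S}} ⇒ {{[{}]{}}}

P ⇒ S   [P -> S]
S ⇒ {P}   [S -> { P }]
{P} ⇒ {S}   [P -> S]
{S} ⇒ {{P}}   [S -> { P }]
{{P}} ⇒ {{PP}}   [P -> P P]
{{PP}} ⇒ {{[P]P}}   [P -> [ P ]]
{{[P]P}} ⇒ {{[S]P}}   [P -> S]
{{[S]P}} ⇒ {{[{}]P}}   [S -> { }]
{{[{}]P}} ⇒ {{[{}]S}}   [P -> S]
{{[{}]S}} ⇒ {{[{}]{}}}   [S -> { }]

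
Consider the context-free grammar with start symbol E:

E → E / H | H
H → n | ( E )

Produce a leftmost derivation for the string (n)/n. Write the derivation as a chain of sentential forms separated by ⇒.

E⇒E/H⇒H/H⇒(E)/H⇒(H)/H⇒(n)/H⇒(n)/n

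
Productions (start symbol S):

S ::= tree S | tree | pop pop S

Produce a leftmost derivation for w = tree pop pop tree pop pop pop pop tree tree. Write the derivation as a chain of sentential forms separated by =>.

S => tree S => tree pop pop S => tree pop pop tree S => tree pop pop tree pop pop S => tree pop pop tree pop pop pop pop S => tree pop pop tree pop pop pop pop tree S => tree pop pop tree pop pop pop pop tree tree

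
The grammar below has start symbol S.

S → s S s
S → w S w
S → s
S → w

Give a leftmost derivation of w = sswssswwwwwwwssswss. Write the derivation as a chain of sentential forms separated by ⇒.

S ⇒ sSs   [S → s S s]
sSs ⇒ ssSss   [S → s S s]
ssSss ⇒ sswSwss   [S → w S w]
sswSwss ⇒ sswsSswss   [S → s S s]
sswsSswss ⇒ sswssSsswss   [S → s S s]
sswssSsswss ⇒ sswsssSssswss   [S → s S s]
sswsssSssswss ⇒ sswssswSwssswss   [S → w S w]
sswssswSwssswss ⇒ sswssswwSwwssswss   [S → w S w]
sswssswwSwwssswss ⇒ sswssswwwSwwwssswss   [S → w S w]
sswssswwwSwwwssswss ⇒ sswssswwwwwwwssswss   [S → w]

S ⇒ sSs ⇒ ssSss ⇒ sswSwss ⇒ sswsSswss ⇒ sswssSsswss ⇒ sswsssSssswss ⇒ sswssswSwssswss ⇒ sswssswwSwwssswss ⇒ sswssswwwSwwwssswss ⇒ sswssswwwwwwwssswss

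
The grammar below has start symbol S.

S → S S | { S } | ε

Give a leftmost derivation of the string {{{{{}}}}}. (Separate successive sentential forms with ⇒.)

S ⇒ {S} ⇒ {SS} ⇒ {{S}S} ⇒ {{SS}S} ⇒ {{{S}S}S} ⇒ {{{SS}S}S} ⇒ {{{{S}S}S}S} ⇒ {{{{{S}}S}S}S} ⇒ {{{{{}}S}S}S} ⇒ {{{{{}}}S}S} ⇒ {{{{{}}}}S} ⇒ {{{{{}}}}}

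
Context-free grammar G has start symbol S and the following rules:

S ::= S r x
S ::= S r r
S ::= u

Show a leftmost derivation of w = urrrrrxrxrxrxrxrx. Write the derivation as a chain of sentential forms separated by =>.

S => Srx => Srxrx => Srxrxrx => Srxrxrxrx => Srxrxrxrxrx => Srxrxrxrxrxrx => Srrrxrxrxrxrxrx => Srrrrrxrxrxrxrxrx => urrrrrxrxrxrxrxrx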